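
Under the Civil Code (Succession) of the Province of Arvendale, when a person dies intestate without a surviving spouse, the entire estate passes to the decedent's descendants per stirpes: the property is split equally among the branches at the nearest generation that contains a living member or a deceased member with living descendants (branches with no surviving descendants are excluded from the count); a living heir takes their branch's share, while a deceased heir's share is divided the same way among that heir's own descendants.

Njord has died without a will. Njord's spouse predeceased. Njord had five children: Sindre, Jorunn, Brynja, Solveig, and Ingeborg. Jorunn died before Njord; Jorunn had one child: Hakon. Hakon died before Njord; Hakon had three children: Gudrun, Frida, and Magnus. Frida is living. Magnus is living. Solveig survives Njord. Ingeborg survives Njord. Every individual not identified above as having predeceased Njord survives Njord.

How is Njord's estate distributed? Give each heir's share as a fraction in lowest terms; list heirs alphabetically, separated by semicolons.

There is no surviving spouse, so the entire estate passes to Njord's descendants per stirpes.
The estate is divided into 5 equal shares of 1/5 among Sindre, Jorunn, Brynja, Solveig, Ingeborg.
Sindre is living and takes 1/5.
Jorunn predeceased; the 1/5 allotted to Jorunn's branch passes to Jorunn's issue by representation.
Hakon's line is the sole branch at this level, so the full 1/5 passes to Hakon's issue by representation.
The 1/5 is divided into 3 equal shares of 1/15 among Gudrun, Frida, Magnus.
Gudrun is living and takes 1/15.
Frida is living and takes 1/15.
Magnus is living and takes 1/15.
Brynja is living and takes 1/5.
Solveig is living and takes 1/5.
Ingeborg is living and takes 1/5.

Brynja 1/5; Frida 1/15; Gudrun 1/15; Ingeborg 1/5; Magnus 1/15; Sindre 1/5; Solveig 1/5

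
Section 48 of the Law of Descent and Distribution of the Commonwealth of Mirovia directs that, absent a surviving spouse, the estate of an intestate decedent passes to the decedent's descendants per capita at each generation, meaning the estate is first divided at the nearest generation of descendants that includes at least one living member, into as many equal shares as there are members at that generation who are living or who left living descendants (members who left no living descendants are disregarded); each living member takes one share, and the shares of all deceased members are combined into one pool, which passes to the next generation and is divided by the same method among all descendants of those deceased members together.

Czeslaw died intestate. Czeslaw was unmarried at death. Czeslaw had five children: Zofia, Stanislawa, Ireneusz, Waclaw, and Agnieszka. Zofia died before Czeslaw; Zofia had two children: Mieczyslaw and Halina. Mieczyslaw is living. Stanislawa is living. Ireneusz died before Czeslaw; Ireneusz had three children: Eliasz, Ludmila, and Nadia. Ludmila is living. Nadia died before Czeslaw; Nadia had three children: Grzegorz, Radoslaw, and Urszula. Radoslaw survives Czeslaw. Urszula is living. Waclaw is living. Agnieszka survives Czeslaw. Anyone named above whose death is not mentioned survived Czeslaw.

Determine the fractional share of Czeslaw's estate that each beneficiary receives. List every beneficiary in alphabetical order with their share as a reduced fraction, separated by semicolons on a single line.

Agnieszka 1/5; Eliasz 2/25; Grzegorz 2/75; Halina 2/25; Ludmila 2/25; Mieczyslaw 2/25; Radoslaw 2/75; Stanislawa 1/5; Urszula 2/75; Waclaw 1/5

There is no surviving spouse, so the entire estate passes to Czeslaw's descendants per capita at each generation.
At generation 1 (Zofia, Stanislawa, Ireneusz, Waclaw, Agnieszka) there are 5 shares of (1)/5 = 1/5 each.
Living: Stanislawa, Waclaw, and Agnieszka — each takes 1/5.
Deceased: Zofia and Ireneusz. Their combined 2/5 is pooled and carried to generation 2.
At generation 2 (Mieczyslaw, Halina, Eliasz, Ludmila, Nadia) there are 5 shares of (2/5)/5 = 2/25 each.
Living: Mieczyslaw, Halina, Eliasz, and Ludmila — each takes 2/25.
Deceased: Nadia. That 2/25 share is carried to generation 3.
At generation 3 (Grzegorz, Radoslaw, Urszula) there are 3 shares of (2/25)/3 = 2/75 each.
Living: Grzegorz, Radoslaw, and Urszula — each takes 2/75.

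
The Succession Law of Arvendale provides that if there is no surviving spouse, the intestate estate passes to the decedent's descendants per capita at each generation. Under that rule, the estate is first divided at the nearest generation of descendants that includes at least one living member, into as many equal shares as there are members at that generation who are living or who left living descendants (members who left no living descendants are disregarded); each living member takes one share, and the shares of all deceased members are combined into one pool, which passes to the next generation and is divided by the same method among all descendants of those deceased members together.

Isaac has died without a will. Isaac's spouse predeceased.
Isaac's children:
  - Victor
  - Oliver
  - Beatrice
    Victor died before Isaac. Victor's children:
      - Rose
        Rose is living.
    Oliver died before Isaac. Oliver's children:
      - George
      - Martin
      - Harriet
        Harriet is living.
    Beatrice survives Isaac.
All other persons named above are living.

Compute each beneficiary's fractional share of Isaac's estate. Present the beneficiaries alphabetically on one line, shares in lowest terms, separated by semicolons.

There is no surviving spouse, so the entire estate passes to Isaac's descendants per capita at each generation.
At generation 1 (Victor, Oliver, Beatrice) there are 3 shares of (1)/3 = 1/3 each.
Living: Beatrice — each takes 1/3.
Deceased: Victor and Oliver. Their combined 2/3 is pooled and carried to generation 2.
At generation 2 (Rose, George, Martin, Harriet) there are 4 shares of (2/3)/4 = 1/6 each.
Living: Rose, George, Martin, and Harriet — each takes 1/6.

Beatrice 1/3; George 1/6; Harriet 1/6; Martin 1/6; Rose 1/6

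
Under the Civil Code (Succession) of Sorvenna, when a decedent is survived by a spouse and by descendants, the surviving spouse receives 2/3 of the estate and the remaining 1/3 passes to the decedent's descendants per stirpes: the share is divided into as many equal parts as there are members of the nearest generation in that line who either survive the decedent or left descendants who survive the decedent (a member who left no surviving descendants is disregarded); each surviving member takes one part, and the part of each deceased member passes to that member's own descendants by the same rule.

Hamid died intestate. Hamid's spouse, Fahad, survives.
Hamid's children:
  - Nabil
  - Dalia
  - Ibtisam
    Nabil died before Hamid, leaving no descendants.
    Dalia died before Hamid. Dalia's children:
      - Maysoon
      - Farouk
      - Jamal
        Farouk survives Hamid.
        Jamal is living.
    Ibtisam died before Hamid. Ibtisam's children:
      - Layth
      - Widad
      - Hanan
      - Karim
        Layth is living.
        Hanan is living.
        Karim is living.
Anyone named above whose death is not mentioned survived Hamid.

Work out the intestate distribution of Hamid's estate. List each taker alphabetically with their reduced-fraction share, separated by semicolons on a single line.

Fahad, as surviving spouse, takes 2/3.
The remaining 1/3 passes to Hamid's descendants per stirpes.
Nabil left no surviving issue, so that branch lapses and is disregarded.
The 1/3 is divided into 2 equal shares of 1/6 among Dalia, Ibtisam.
Dalia predeceased; the 1/6 allotted to Dalia's branch passes to Dalia's issue by representation.
The 1/6 is divided into 3 equal shares of 1/18 among Maysoon, Farouk, Jamal.
Maysoon is living and takes 1/18.
Farouk is living and takes 1/18.
Jamal is living and takes 1/18.
Ibtisam predeceased; the 1/6 allotted to Ibtisam's branch passes to Ibtisam's issue by representation.
The 1/6 is divided into 4 equal shares of 1/24 among Layth, Widad, Hanan, Karim.
Layth is living and takes 1/24.
Widad is living and takes 1/24.
Hanan is living and takes 1/24.
Karim is living and takes 1/24.

Fahad 2/3; Farouk 1/18; Hanan 1/24; Jamal 1/18; Karim 1/24; Layth 1/24; Maysoon 1/18; Widad 1/24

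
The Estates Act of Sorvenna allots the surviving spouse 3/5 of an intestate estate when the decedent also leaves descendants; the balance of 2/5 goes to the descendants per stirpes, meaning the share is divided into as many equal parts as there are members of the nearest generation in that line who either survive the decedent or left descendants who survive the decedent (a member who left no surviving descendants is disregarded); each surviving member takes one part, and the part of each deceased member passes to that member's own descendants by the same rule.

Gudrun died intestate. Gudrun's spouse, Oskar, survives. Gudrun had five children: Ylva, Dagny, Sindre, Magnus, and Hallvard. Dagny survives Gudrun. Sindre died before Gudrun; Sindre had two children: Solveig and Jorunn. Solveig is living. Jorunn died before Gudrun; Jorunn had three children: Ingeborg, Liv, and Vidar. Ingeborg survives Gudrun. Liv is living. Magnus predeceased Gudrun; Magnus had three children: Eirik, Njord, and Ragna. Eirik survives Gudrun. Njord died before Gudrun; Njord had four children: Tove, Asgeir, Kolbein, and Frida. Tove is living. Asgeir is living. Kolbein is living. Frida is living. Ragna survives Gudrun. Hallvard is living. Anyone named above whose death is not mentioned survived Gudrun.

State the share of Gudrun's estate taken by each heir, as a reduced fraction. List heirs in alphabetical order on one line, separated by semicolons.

Asgeir 1/150; Dagny 2/25; Eirik 2/75; Frida 1/150; Hallvard 2/25; Ingeborg 1/75; Kolbein 1/150; Liv 1/75; Oskar 3/5; Ragna 2/75; Solveig 1/25; Tove 1/150; Vidar 1/75; Ylva 2/25

Oskar, as surviving spouse, takes 3/5.
The remaining 2/5 passes to Gudrun's descendants per stirpes.
The 2/5 is divided into 5 equal shares of 2/25 among Ylva, Dagny, Sindre, Magnus, Hallvard.
Ylva is living and takes 2/25.
Dagny is living and takes 2/25.
Sindre predeceased; the 2/25 allotted to Sindre's branch passes to Sindre's issue by representation.
The 2/25 is divided into 2 equal shares of 1/25 among Solveig, Jorunn.
Solveig is living and takes 1/25.
Jorunn predeceased; the 1/25 allotted to Jorunn's branch passes to Jorunn's issue by representation.
The 1/25 is divided into 3 equal shares of 1/75 among Ingeborg, Liv, Vidar.
Ingeborg is living and takes 1/75.
Liv is living and takes 1/75.
Vidar is living and takes 1/75.
Magnus predeceased; the 2/25 allotted to Magnus's branch passes to Magnus's issue by representation.
The 2/25 is divided into 3 equal shares of 2/75 among Eirik, Njord, Ragna.
Eirik is living and takes 2/75.
Njord predeceased; the 2/75 allotted to Njord's branch passes to Njord's issue by representation.
The 2/75 is divided into 4 equal shares of 1/150 among Tove, Asgeir, Kolbein, Frida.
Tove is living and takes 1/150.
Asgeir is living and takes 1/150.
Kolbein is living and takes 1/150.
Frida is living and takes 1/150.
Ragna is living and takes 2/75.
Hallvard is living and takes 2/25.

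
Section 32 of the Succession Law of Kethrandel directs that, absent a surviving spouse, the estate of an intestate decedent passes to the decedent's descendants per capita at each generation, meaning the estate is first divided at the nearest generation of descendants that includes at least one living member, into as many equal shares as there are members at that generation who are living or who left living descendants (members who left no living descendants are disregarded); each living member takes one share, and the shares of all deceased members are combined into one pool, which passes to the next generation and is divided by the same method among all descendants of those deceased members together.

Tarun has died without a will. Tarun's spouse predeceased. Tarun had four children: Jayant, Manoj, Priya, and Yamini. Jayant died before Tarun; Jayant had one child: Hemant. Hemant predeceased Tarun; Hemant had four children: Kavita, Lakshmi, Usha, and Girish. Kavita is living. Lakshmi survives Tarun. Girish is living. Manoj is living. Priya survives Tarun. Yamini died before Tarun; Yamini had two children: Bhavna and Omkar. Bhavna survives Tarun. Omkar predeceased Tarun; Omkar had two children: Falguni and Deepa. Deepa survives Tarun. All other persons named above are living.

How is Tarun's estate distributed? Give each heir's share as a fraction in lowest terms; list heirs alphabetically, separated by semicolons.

Bhavna 1/6; Deepa 1/18; Falguni 1/18; Girish 1/18; Kavita 1/18; Lakshmi 1/18; Manoj 1/4; Priya 1/4; Usha 1/18

There is no surviving spouse, so the entire estate passes to Tarun's descendants per capita at each generation.
At generation 1 (Jayant, Manoj, Priya, Yamini) there are 4 shares of (1)/4 = 1/4 each.
Living: Manoj and Priya — each takes 1/4.
Deceased: Jayant and Yamini. Their combined 1/2 is pooled and carried to generation 2.
At generation 2 (Hemant, Bhavna, Omkar) there are 3 shares of (1/2)/3 = 1/6 each.
Living: Bhavna — each takes 1/6.
Deceased: Hemant and Omkar. Their combined 1/3 is pooled and carried to generation 3.
At generation 3 (Kavita, Lakshmi, Usha, Girish, Falguni, Deepa) there are 6 shares of (1/3)/6 = 1/18 each.
Living: Kavita, Lakshmi, Usha, Girish, Falguni, and Deepa — each takes 1/18.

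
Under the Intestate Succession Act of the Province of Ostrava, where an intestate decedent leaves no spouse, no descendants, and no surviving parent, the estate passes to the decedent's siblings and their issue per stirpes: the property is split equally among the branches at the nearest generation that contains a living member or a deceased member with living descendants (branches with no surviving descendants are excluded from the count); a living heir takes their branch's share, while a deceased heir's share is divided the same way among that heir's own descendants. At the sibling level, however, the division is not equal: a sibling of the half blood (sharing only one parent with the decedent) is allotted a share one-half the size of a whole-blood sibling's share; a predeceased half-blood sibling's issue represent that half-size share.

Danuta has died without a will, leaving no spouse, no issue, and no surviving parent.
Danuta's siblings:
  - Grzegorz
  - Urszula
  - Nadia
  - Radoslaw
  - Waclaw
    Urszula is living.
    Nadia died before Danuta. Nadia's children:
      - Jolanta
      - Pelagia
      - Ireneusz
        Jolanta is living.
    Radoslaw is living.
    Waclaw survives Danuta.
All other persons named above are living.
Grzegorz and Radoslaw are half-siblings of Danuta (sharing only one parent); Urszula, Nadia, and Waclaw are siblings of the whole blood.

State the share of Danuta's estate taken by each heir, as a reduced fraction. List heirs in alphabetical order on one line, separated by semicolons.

Grzegorz 1/8; Ireneusz 1/12; Jolanta 1/12; Pelagia 1/12; Radoslaw 1/8; Urszula 1/4; Waclaw 1/4

No spouse, descendants, or parent survives, so the estate passes to Danuta's siblings per stirpes.
Half-blood siblings count for one-half the weight of whole-blood siblings at the initial division.
Dividing 1 in proportion to weights (total weight 4): Grzegorz (weight 1/2) → 1/8; Urszula (weight 1) → 1/4; Nadia (weight 1) → 1/4; Radoslaw (weight 1/2) → 1/8; Waclaw (weight 1) → 1/4.
Grzegorz is living and takes 1/8.
Urszula is living and takes 1/4.
Nadia predeceased; the 1/4 allotted to Nadia's branch passes to Nadia's issue by representation.
The 1/4 is divided into 3 equal shares of 1/12 among Jolanta, Pelagia, Ireneusz.
Jolanta is living and takes 1/12.
Pelagia is living and takes 1/12.
Ireneusz is living and takes 1/12.
Radoslaw is living and takes 1/8.
Waclaw is living and takes 1/4.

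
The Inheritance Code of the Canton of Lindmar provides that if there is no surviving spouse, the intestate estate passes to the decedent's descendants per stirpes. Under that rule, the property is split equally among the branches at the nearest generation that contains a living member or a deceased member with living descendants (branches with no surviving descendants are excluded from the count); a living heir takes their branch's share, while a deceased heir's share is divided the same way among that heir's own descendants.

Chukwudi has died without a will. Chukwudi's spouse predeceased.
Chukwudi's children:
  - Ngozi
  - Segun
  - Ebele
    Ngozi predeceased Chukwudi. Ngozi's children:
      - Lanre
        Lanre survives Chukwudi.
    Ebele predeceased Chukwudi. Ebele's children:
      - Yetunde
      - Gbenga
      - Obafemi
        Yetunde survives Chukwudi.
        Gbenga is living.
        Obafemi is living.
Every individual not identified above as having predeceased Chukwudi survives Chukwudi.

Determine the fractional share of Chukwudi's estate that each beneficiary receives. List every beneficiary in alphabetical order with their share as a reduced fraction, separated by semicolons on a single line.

Gbenga 1/9; Lanre 1/3; Obafemi 1/9; Segun 1/3; Yetunde 1/9

There is no surviving spouse, so the entire estate passes to Chukwudi's descendants per stirpes.
The estate is divided into 3 equal shares of 1/3 among Ngozi, Segun, Ebele.
Ngozi predeceased; the 1/3 allotted to Ngozi's branch passes to Ngozi's issue by representation.
Lanre is the sole taker at this level and receives the full 1/3.
Segun is living and takes 1/3.
Ebele predeceased; the 1/3 allotted to Ebele's branch passes to Ebele's issue by representation.
The 1/3 is divided into 3 equal shares of 1/9 among Yetunde, Gbenga, Obafemi.
Yetunde is living and takes 1/9.
Gbenga is living and takes 1/9.
Obafemi is living and takes 1/9.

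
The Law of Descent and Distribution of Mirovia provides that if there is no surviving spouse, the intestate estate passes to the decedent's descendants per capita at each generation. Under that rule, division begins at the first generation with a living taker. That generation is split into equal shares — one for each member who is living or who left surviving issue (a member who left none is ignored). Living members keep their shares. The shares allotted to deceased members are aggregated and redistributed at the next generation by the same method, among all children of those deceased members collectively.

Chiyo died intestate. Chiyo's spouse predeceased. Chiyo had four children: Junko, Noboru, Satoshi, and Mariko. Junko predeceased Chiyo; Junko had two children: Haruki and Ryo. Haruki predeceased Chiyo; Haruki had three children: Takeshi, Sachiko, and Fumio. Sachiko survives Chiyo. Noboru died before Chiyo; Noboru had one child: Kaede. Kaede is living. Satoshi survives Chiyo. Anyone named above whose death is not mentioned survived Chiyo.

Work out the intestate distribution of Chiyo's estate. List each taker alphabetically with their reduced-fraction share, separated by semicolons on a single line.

Fumio 1/18; Kaede 1/6; Mariko 1/4; Ryo 1/6; Sachiko 1/18; Satoshi 1/4; Takeshi 1/18

There is no surviving spouse, so the entire estate passes to Chiyo's descendants per capita at each generation.
At generation 1 (Junko, Noboru, Satoshi, Mariko) there are 4 shares of (1)/4 = 1/4 each.
Living: Satoshi and Mariko — each takes 1/4.
Deceased: Junko and Noboru. Their combined 1/2 is pooled and carried to generation 2.
At generation 2 (Haruki, Ryo, Kaede) there are 3 shares of (1/2)/3 = 1/6 each.
Living: Ryo and Kaede — each takes 1/6.
Deceased: Haruki. That 1/6 share is carried to generation 3.
At generation 3 (Takeshi, Sachiko, Fumio) there are 3 shares of (1/6)/3 = 1/18 each.
Living: Takeshi, Sachiko, and Fumio — each takes 1/18.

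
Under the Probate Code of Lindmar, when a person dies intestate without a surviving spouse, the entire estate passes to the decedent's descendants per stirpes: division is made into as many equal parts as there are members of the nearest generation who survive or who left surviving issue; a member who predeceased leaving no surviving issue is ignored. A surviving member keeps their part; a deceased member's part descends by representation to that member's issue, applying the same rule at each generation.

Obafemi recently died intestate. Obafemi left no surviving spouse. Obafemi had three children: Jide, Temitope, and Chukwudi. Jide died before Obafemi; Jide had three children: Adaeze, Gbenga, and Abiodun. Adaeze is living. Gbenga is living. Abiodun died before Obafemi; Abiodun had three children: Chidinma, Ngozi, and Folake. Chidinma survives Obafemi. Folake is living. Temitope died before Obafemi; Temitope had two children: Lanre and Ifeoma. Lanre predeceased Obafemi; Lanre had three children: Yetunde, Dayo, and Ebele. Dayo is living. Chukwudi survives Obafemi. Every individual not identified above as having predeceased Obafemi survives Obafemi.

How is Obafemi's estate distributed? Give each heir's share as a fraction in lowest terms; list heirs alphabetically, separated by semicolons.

Adaeze 1/9; Chidinma 1/27; Chukwudi 1/3; Dayo 1/18; Ebele 1/18; Folake 1/27; Gbenga 1/9; Ifeoma 1/6; Ngozi 1/27; Yetunde 1/18

There is no surviving spouse, so the entire estate passes to Obafemi's descendants per stirpes.
The estate is divided into 3 equal shares of 1/3 among Jide, Temitope, Chukwudi.
Jide predeceased; the 1/3 allotted to Jide's branch passes to Jide's issue by representation.
The 1/3 is divided into 3 equal shares of 1/9 among Adaeze, Gbenga, Abiodun.
Adaeze is living and takes 1/9.
Gbenga is living and takes 1/9.
Abiodun predeceased; the 1/9 allotted to Abiodun's branch passes to Abiodun's issue by representation.
The 1/9 is divided into 3 equal shares of 1/27 among Chidinma, Ngozi, Folake.
Chidinma is living and takes 1/27.
Ngozi is living and takes 1/27.
Folake is living and takes 1/27.
Temitope predeceased; the 1/3 allotted to Temitope's branch passes to Temitope's issue by representation.
The 1/3 is divided into 2 equal shares of 1/6 among Lanre, Ifeoma.
Lanre predeceased; the 1/6 allotted to Lanre's branch passes to Lanre's issue by representation.
The 1/6 is divided into 3 equal shares of 1/18 among Yetunde, Dayo, Ebele.
Yetunde is living and takes 1/18.
Dayo is living and takes 1/18.
Ebele is living and takes 1/18.
Ifeoma is living and takes 1/6.
Chukwudi is living and takes 1/3.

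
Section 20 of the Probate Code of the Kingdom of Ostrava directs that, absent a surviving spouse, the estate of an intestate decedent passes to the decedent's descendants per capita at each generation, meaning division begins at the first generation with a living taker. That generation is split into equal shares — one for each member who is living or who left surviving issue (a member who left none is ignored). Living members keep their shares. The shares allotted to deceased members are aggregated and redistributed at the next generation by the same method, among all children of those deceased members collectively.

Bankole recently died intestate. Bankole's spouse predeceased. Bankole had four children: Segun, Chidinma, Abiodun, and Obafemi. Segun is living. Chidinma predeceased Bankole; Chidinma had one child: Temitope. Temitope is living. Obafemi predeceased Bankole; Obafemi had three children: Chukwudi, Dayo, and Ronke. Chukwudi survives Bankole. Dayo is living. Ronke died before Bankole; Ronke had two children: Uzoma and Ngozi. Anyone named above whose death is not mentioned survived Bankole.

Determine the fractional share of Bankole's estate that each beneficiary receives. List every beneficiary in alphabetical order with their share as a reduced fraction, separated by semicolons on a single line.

Abiodun 1/4; Chukwudi 1/8; Dayo 1/8; Ngozi 1/16; Segun 1/4; Temitope 1/8; Uzoma 1/16

There is no surviving spouse, so the entire estate passes to Bankole's descendants per capita at each generation.
At generation 1 (Segun, Chidinma, Abiodun, Obafemi) there are 4 shares of (1)/4 = 1/4 each.
Living: Segun and Abiodun — each takes 1/4.
Deceased: Chidinma and Obafemi. Their combined 1/2 is pooled and carried to generation 2.
At generation 2 (Temitope, Chukwudi, Dayo, Ronke) there are 4 shares of (1/2)/4 = 1/8 each.
Living: Temitope, Chukwudi, and Dayo — each takes 1/8.
Deceased: Ronke. That 1/8 share is carried to generation 3.
At generation 3 (Uzoma, Ngozi) there are 2 shares of (1/8)/2 = 1/16 each.
Living: Uzoma and Ngozi — each takes 1/16.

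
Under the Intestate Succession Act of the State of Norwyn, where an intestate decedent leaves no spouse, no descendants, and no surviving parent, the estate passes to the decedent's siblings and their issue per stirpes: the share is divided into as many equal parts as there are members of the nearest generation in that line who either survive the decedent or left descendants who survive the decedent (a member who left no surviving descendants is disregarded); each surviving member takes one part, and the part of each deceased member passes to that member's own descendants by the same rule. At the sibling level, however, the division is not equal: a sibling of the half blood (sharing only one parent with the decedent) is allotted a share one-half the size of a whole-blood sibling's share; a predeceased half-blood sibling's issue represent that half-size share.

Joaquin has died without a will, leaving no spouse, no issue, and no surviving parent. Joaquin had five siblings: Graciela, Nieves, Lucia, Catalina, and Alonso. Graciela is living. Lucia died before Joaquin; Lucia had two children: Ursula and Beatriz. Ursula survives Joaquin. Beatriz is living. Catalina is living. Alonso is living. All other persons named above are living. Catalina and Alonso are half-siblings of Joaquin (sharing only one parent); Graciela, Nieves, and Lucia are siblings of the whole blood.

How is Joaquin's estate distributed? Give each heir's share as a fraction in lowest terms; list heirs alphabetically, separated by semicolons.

Alonso 1/8; Beatriz 1/8; Catalina 1/8; Graciela 1/4; Nieves 1/4; Ursula 1/8

No spouse, descendants, or parent survives, so the estate passes to Joaquin's siblings per stirpes.
Half-blood siblings count for one-half the weight of whole-blood siblings at the initial division.
Dividing 1 in proportion to weights (total weight 4): Graciela (weight 1) → 1/4; Nieves (weight 1) → 1/4; Lucia (weight 1) → 1/4; Catalina (weight 1/2) → 1/8; Alonso (weight 1/2) → 1/8.
Graciela is living and takes 1/4.
Nieves is living and takes 1/4.
Lucia predeceased; the 1/4 allotted to Lucia's branch passes to Lucia's issue by representation.
The 1/4 is divided into 2 equal shares of 1/8 among Ursula, Beatriz.
Ursula is living and takes 1/8.
Beatriz is living and takes 1/8.
Catalina is living and takes 1/8.
Alonso is living and takes 1/8.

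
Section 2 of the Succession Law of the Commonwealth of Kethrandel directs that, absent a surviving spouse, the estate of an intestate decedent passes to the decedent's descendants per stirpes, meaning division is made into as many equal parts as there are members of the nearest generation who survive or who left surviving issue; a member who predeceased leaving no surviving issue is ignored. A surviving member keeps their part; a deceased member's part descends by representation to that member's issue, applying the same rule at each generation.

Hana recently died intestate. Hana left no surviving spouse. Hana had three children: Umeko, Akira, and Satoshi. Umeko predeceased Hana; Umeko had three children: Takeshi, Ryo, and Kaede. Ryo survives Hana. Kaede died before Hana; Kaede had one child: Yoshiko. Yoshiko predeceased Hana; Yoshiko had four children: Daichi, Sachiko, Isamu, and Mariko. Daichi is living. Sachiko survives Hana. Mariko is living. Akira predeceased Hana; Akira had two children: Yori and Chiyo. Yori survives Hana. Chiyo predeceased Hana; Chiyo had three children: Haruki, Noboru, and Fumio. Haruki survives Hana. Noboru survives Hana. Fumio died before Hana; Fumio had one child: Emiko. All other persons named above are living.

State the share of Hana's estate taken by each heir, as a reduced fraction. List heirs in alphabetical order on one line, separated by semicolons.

There is no surviving spouse, so the entire estate passes to Hana's descendants per stirpes.
The estate is divided into 3 equal shares of 1/3 among Umeko, Akira, Satoshi.
Umeko predeceased; the 1/3 allotted to Umeko's branch passes to Umeko's issue by representation.
The 1/3 is divided into 3 equal shares of 1/9 among Takeshi, Ryo, Kaede.
Takeshi is living and takes 1/9.
Ryo is living and takes 1/9.
Kaede predeceased; the 1/9 allotted to Kaede's branch passes to Kaede's issue by representation.
Yoshiko's line is the sole branch at this level, so the full 1/9 passes to Yoshiko's issue by representation.
The 1/9 is divided into 4 equal shares of 1/36 among Daichi, Sachiko, Isamu, Mariko.
Daichi is living and takes 1/36.
Sachiko is living and takes 1/36.
Isamu is living and takes 1/36.
Mariko is living and takes 1/36.
Akira predeceased; the 1/3 allotted to Akira's branch passes to Akira's issue by representation.
The 1/3 is divided into 2 equal shares of 1/6 among Yori, Chiyo.
Yori is living and takes 1/6.
Chiyo predeceased; the 1/6 allotted to Chiyo's branch passes to Chiyo's issue by representation.
The 1/6 is divided into 3 equal shares of 1/18 among Haruki, Noboru, Fumio.
Haruki is living and takes 1/18.
Noboru is living and takes 1/18.
Fumio predeceased; the 1/18 allotted to Fumio's branch passes to Fumio's issue by representation.
Emiko is the sole taker at this level and receives the full 1/18.
Satoshi is living and takes 1/3.

Daichi 1/36; Emiko 1/18; Haruki 1/18; Isamu 1/36; Mariko 1/36; Noboru 1/18; Ryo 1/9; Sachiko 1/36; Satoshi 1/3; Takeshi 1/9; Yori 1/6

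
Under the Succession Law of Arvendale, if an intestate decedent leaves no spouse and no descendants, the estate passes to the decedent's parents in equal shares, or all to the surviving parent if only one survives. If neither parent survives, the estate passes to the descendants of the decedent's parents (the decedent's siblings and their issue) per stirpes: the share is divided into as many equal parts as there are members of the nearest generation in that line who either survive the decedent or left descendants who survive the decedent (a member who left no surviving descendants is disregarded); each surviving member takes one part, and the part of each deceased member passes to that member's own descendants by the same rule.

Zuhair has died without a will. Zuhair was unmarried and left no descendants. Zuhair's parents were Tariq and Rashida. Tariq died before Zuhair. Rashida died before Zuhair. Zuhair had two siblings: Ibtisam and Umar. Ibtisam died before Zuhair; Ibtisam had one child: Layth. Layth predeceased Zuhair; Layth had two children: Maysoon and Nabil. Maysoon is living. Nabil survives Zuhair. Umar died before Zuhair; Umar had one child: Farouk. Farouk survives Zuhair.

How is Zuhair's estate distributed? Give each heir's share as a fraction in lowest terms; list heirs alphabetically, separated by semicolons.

Neither parent survives and there are no descendants, so the estate passes to Zuhair's siblings and their issue per stirpes.
The estate is divided into 2 equal shares of 1/2 among Ibtisam, Umar.
Ibtisam predeceased; the 1/2 allotted to Ibtisam's branch passes to Ibtisam's issue by representation.
Layth's line is the sole branch at this level, so the full 1/2 passes to Layth's issue by representation.
The 1/2 is divided into 2 equal shares of 1/4 among Maysoon, Nabil.
Maysoon is living and takes 1/4.
Nabil is living and takes 1/4.
Umar predeceased; the 1/2 allotted to Umar's branch passes to Umar's issue by representation.
Farouk is the sole taker at this level and receives the full 1/2.

Farouk 1/2; Maysoon 1/4; Nabil 1/4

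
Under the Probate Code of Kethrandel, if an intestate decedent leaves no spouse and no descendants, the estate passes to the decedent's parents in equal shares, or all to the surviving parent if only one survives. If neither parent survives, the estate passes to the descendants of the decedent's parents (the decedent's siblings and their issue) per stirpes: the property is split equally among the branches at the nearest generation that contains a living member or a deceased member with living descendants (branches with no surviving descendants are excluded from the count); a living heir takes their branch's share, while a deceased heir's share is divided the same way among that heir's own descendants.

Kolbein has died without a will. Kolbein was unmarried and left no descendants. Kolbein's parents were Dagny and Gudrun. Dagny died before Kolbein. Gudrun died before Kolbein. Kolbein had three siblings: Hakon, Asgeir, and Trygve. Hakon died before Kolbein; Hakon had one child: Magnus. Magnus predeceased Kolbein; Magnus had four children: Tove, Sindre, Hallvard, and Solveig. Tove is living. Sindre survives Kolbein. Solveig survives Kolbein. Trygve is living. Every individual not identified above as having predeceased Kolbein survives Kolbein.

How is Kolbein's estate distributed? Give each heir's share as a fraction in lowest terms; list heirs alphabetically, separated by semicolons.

Neither parent survives and there are no descendants, so the estate passes to Kolbein's siblings and their issue per stirpes.
The estate is divided into 3 equal shares of 1/3 among Hakon, Asgeir, Trygve.
Hakon predeceased; the 1/3 allotted to Hakon's branch passes to Hakon's issue by representation.
Magnus's line is the sole branch at this level, so the full 1/3 passes to Magnus's issue by representation.
The 1/3 is divided into 4 equal shares of 1/12 among Tove, Sindre, Hallvard, Solveig.
Tove is living and takes 1/12.
Sindre is living and takes 1/12.
Hallvard is living and takes 1/12.
Solveig is living and takes 1/12.
Asgeir is living and takes 1/3.
Trygve is living and takes 1/3.

Asgeir 1/3; Hallvard 1/12; Sindre 1/12; Solveig 1/12; Tove 1/12; Trygve 1/3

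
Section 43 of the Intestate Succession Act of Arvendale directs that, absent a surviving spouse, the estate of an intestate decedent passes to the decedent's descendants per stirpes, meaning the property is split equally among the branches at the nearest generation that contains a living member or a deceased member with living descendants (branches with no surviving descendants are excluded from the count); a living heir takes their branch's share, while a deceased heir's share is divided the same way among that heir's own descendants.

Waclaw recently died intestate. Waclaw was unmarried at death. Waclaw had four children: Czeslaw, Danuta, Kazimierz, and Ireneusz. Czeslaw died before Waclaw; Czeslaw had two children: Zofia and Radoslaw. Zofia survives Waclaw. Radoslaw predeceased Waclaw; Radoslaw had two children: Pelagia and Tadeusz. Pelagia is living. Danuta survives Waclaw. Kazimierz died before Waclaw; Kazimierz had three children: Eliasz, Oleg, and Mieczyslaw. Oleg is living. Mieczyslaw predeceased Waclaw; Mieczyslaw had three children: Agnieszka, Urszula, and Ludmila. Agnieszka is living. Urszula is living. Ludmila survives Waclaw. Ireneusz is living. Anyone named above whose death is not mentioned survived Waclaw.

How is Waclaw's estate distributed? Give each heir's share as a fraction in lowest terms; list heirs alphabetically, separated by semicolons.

There is no surviving spouse, so the entire estate passes to Waclaw's descendants per stirpes.
The estate is divided into 4 equal shares of 1/4 among Czeslaw, Danuta, Kazimierz, Ireneusz.
Czeslaw predeceased; the 1/4 allotted to Czeslaw's branch passes to Czeslaw's issue by representation.
The 1/4 is divided into 2 equal shares of 1/8 among Zofia, Radoslaw.
Zofia is living and takes 1/8.
Radoslaw predeceased; the 1/8 allotted to Radoslaw's branch passes to Radoslaw's issue by representation.
The 1/8 is divided into 2 equal shares of 1/16 among Pelagia, Tadeusz.
Pelagia is living and takes 1/16.
Tadeusz is living and takes 1/16.
Danuta is living and takes 1/4.
Kazimierz predeceased; the 1/4 allotted to Kazimierz's branch passes to Kazimierz's issue by representation.
The 1/4 is divided into 3 equal shares of 1/12 among Eliasz, Oleg, Mieczyslaw.
Eliasz is living and takes 1/12.
Oleg is living and takes 1/12.
Mieczyslaw predeceased; the 1/12 allotted to Mieczyslaw's branch passes to Mieczyslaw's issue by representation.
The 1/12 is divided into 3 equal shares of 1/36 among Agnieszka, Urszula, Ludmila.
Agnieszka is living and takes 1/36.
Urszula is living and takes 1/36.
Ludmila is living and takes 1/36.
Ireneusz is living and takes 1/4.

Agnieszka 1/36; Danuta 1/4; Eliasz 1/12; Ireneusz 1/4; Ludmila 1/36; Oleg 1/12; Pelagia 1/16; Tadeusz 1/16; Urszula 1/36; Zofia 1/8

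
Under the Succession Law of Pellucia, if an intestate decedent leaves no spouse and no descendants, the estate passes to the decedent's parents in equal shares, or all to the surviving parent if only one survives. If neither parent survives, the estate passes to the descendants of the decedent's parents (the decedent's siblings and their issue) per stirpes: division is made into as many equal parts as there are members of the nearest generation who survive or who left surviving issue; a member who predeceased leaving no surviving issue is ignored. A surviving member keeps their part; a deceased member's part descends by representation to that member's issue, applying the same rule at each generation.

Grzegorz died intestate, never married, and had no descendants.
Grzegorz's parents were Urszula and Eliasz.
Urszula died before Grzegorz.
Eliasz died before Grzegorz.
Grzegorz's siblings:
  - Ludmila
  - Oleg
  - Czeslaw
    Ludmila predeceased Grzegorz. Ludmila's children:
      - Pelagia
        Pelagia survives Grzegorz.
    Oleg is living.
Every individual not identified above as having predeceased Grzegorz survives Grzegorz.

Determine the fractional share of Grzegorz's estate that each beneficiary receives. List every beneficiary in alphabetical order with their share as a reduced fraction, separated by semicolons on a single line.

Czeslaw 1/3; Oleg 1/3; Pelagia 1/3

Neither parent survives and there are no descendants, so the estate passes to Grzegorz's siblings and their issue per stirpes.
The estate is divided into 3 equal shares of 1/3 among Ludmila, Oleg, Czeslaw.
Ludmila predeceased; the 1/3 allotted to Ludmila's branch passes to Ludmila's issue by representation.
Pelagia is the sole taker at this level and receives the full 1/3.
Oleg is living and takes 1/3.
Czeslaw is living and takes 1/3.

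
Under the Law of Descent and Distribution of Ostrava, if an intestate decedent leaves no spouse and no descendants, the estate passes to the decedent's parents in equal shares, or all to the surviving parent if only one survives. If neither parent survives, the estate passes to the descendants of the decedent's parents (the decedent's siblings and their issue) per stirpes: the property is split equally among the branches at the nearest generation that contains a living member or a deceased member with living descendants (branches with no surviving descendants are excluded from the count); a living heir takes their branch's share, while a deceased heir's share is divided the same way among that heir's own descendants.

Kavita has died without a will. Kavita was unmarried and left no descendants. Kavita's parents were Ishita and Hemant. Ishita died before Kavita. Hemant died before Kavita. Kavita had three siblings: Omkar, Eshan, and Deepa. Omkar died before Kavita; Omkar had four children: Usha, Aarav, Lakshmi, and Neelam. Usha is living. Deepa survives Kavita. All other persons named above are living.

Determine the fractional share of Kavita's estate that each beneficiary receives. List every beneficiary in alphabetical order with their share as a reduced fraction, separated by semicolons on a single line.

Neither parent survives and there are no descendants, so the estate passes to Kavita's siblings and their issue per stirpes.
The estate is divided into 3 equal shares of 1/3 among Omkar, Eshan, Deepa.
Omkar predeceased; the 1/3 allotted to Omkar's branch passes to Omkar's issue by representation.
The 1/3 is divided into 4 equal shares of 1/12 among Usha, Aarav, Lakshmi, Neelam.
Usha is living and takes 1/12.
Aarav is living and takes 1/12.
Lakshmi is living and takes 1/12.
Neelam is living and takes 1/12.
Eshan is living and takes 1/3.
Deepa is living and takes 1/3.

Aarav 1/12; Deepa 1/3; Eshan 1/3; Lakshmi 1/12; Neelam 1/12; Usha 1/12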